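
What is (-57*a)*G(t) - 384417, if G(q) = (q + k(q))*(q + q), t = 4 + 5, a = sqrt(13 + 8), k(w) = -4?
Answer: -384417 - 5130*sqrt(21) ≈ -4.0793e+5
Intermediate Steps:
a = sqrt(21) ≈ 4.5826
t = 9
G(q) = 2*q*(-4 + q) (G(q) = (q - 4)*(q + q) = (-4 + q)*(2*q) = 2*q*(-4 + q))
(-57*a)*G(t) - 384417 = (-57*sqrt(21))*(2*9*(-4 + 9)) - 384417 = (-57*sqrt(21))*(2*9*5) - 384417 = -57*sqrt(21)*90 - 384417 = -5130*sqrt(21) - 384417 = -384417 - 5130*sqrt(21)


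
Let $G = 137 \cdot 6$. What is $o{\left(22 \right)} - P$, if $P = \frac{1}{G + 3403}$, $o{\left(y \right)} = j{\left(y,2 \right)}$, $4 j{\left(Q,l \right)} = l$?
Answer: $\frac{4223}{8450} \approx 0.49976$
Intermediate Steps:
$j{\left(Q,l \right)} = \frac{l}{4}$
$o{\left(y \right)} = \frac{1}{2}$ ($o{\left(y \right)} = \frac{1}{4} \cdot 2 = \frac{1}{2}$)
$G = 822$
$P = \frac{1}{4225}$ ($P = \frac{1}{822 + 3403} = \frac{1}{4225} \approx 0.00023669$)
$o{\left(22 \right)} - P = \frac{1}{2} - \frac{1}{4225} = \frac{4223}{8450}$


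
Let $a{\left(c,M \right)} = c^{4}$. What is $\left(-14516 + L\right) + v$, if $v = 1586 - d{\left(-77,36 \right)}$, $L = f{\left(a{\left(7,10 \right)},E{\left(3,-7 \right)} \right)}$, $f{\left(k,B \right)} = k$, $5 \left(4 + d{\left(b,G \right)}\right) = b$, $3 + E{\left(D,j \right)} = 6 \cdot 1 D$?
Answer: $- \frac{52548}{5} \approx -10510.0$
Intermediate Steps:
$E{\left(D,j \right)} = -3 + 6 D$ ($E{\left(D,j \right)} = -3 + 6 \cdot 1 D = -3 + 6 D$)
$d{\left(b,G \right)} = -4 + \frac{b}{5}$
$L = 2401$ ($L = 7^{4} = 2401$)
$v = \frac{8027}{5}$ ($v = 1586 - \left(-4 + \frac{1}{5} \left(-77\right)\right) = 1586 - \left(-4 - \frac{77}{5}\right) = 1586 - - \frac{97}{5} = 1586 + \frac{97}{5} = \frac{8027}{5} \approx 1605.4$)
$\left(-14516 + L\right) + v = \left(-14516 + 2401\right) + \frac{8027}{5} = -12115 + \frac{8027}{5} = - \frac{52548}{5}$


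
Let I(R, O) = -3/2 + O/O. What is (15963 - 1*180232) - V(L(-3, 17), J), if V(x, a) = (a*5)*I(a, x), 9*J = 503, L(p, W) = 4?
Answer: -2954327/18 ≈ -1.6413e+5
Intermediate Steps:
J = 503/9 (J = (⅑)*503 = 503/9 ≈ 55.889)
I(R, O) = -½ (I(R, O) = -3*½ + 1 = -3/2 + 1 = -½)
V(x, a) = -5*a/2 (V(x, a) = (a*5)*(-½) = (5*a)*(-½) = -5*a/2)
(15963 - 1*180232) - V(L(-3, 17), J) = (15963 - 1*180232) - (-5)*503/(2*9) = (15963 - 180232) - 1*(-2515/18) = -164269 + 2515/18 = -2954327/18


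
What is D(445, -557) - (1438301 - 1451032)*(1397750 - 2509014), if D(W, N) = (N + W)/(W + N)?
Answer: -14147501983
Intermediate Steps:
D(W, N) = 1 (D(W, N) = (N + W)/(N + W) = 1)
D(445, -557) - (1438301 - 1451032)*(1397750 - 2509014) = 1 - (1438301 - 1451032)*(1397750 - 2509014) = 1 - (-12731)*(-1111264) = 1 - 1*14147501984 = 1 - 14147501984 = -14147501983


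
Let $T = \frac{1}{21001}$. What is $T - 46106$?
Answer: $- \frac{968272105}{21001} \approx -46106.0$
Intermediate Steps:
$T = \frac{1}{21001} \approx 4.7617 \cdot 10^{-5}$
$T - 46106 = \frac{1}{21001} - 46106 = - \frac{968272105}{21001}$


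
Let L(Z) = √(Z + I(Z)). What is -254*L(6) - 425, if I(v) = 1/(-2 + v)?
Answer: -1060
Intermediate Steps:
L(Z) = √(Z + 1/(-2 + Z))
-254*L(6) - 425 = -254*√(1 + 6*(-2 + 6))/√(-2 + 6) - 425 = -254*√(1 + 6*4)/2 - 425 = -254*√(1 + 24)/2 - 425 = -254*√((¼)*25) - 425 = -254*√(25/4) - 425 = -254*5/2 - 425 = -635 - 425 = -1060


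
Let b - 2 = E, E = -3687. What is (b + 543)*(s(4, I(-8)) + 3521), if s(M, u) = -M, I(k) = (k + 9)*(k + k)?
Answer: -11050414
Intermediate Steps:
I(k) = 2*k*(9 + k) (I(k) = (9 + k)*(2*k) = 2*k*(9 + k))
b = -3685 (b = 2 - 3687 = -3685)
(b + 543)*(s(4, I(-8)) + 3521) = (-3685 + 543)*(-1*4 + 3521) = -3142*(-4 + 3521) = -3142*3517 = -11050414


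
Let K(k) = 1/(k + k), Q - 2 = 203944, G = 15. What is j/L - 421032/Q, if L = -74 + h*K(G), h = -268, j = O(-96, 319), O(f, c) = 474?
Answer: -164484989/21142402 ≈ -7.7799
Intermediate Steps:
j = 474
Q = 203946 (Q = 2 + 203944 = 203946)
K(k) = 1/(2*k)
L = -1244/15 (L = -74 - 134/15 = -1244/15 ≈ -82.933)
j/L - 421032/Q = 474/(-1244/15) - 421032/203946 = 474*(-15/1244) - 421032*1/203946 = -3555/622 - 70172/33991 = -164484989/21142402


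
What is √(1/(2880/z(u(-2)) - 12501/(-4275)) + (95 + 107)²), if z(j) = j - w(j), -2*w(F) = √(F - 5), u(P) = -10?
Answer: √3*√((110506199380 + 56677231*I*√15)/(902740 + 463*I*√15))/3 ≈ 202.0 + 1.6987e-6*I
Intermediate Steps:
w(F) = -√(-5 + F)/2 (w(F) = -√(F - 5)/2 = -√(-5 + F)/2)
z(j) = j + √(-5 + j)/2 (z(j) = j - (-1)*√(-5 + j)/2 = j + √(-5 + j)/2)
√(1/(2880/z(u(-2)) - 12501/(-4275)) + (95 + 107)²) = √(1/(2880/(-10 + √(-5 - 10)/2) - 12501/(-4275)) + (95 + 107)²) = √(1/(2880/(-10 + √(-15)/2) - 12501*(-1/4275)) + 202²) = √(1/(2880/(-10 + (I*√15)/2) + 1389/475) + 40804) = √(1/(2880/(-10 + I*√15/2) + 1389/475) + 40804) = √(1/(1389/475 + 2880/(-10 + I*√15/2)) + 40804) = √(40804 + 1/(1389/475 + 2880/(-10 + I*√15/2)))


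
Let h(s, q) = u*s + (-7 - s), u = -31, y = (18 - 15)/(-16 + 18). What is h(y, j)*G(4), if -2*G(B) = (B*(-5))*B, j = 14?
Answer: -2200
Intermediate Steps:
y = 3/2 ≈ 1.5000
G(B) = 5*B**2/2 (G(B) = -B*(-5)*B/2 = -(-5*B)*B/2 = -(-5)*B**2/2 = 5*B**2/2)
h(s, q) = -7 - 32*s (h(s, q) = -31*s + (-7 - s) = -7 - 32*s)
h(y, j)*G(4) = (-7 - 32*3/2)*((5/2)*4**2) = (-7 - 48)*((5/2)*16) = -55*40 = -2200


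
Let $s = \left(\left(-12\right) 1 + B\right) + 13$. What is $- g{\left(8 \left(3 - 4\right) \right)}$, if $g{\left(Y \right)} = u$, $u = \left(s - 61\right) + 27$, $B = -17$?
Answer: $50$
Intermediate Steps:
$s = -16$ ($s = \left(\left(-12\right) 1 - 17\right) + 13 = \left(-12 - 17\right) + 13 = -29 + 13 = -16$)
$u = -50$ ($u = \left(-16 - 61\right) + 27 = -77 + 27 = -50$)
$g{\left(Y \right)} = -50$
$- g{\left(8 \left(3 - 4\right) \right)} = \left(-1\right) \left(-50\right) = 50$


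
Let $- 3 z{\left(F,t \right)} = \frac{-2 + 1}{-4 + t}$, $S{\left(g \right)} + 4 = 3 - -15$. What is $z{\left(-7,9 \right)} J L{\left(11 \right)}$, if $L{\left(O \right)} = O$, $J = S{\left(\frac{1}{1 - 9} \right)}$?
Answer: $\frac{154}{15} \approx 10.267$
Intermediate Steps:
$S{\left(g \right)} = 14$ ($S{\left(g \right)} = -4 + \left(3 - -15\right) = -4 + \left(3 + 15\right) = -4 + 18 = 14$)
$J = 14$
$z{\left(F,t \right)} = \frac{1}{3 \left(-4 + t\right)}$ ($z{\left(F,t \right)} = - \frac{\left(-2 + 1\right) \frac{1}{-4 + t}}{3} = - \frac{\left(-1\right) \frac{1}{-4 + t}}{3} = \frac{1}{3 \left(-4 + t\right)}$)
$z{\left(-7,9 \right)} J L{\left(11 \right)} = \frac{1}{3 \left(-4 + 9\right)} 14 \cdot 11 = \frac{1}{3 \cdot 5} \cdot 14 \cdot 11 = \frac{1}{3} \cdot \frac{1}{5} \cdot 14 \cdot 11 = \frac{1}{15} \cdot 14 \cdot 11 = \frac{14}{15} \cdot 11 = \frac{154}{15}$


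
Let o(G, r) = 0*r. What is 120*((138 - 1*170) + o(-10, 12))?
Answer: -3840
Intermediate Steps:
o(G, r) = 0
120*((138 - 1*170) + o(-10, 12)) = 120*((138 - 1*170) + 0) = 120*((138 - 170) + 0) = 120*(-32 + 0) = 120*(-32) = -3840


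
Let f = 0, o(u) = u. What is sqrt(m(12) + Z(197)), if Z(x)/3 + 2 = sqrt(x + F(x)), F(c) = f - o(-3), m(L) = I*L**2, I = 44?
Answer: sqrt(6330 + 30*sqrt(2)) ≈ 79.828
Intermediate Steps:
m(L) = 44*L**2
F(c) = 3 (F(c) = 0 - 1*(-3) = 0 + 3 = 3)
Z(x) = -6 + 3*sqrt(3 + x) (Z(x) = -6 + 3*sqrt(x + 3) = -6 + 3*sqrt(3 + x))
sqrt(m(12) + Z(197)) = sqrt(44*12**2 + (-6 + 3*sqrt(3 + 197))) = sqrt(44*144 + (-6 + 3*sqrt(200))) = sqrt(6336 + (-6 + 3*(10*sqrt(2)))) = sqrt(6336 + (-6 + 30*sqrt(2))) = sqrt(6330 + 30*sqrt(2))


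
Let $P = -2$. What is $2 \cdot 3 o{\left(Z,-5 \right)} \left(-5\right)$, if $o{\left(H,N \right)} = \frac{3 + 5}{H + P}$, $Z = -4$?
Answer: $40$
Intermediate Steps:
$o{\left(H,N \right)} = \frac{8}{-2 + H}$ ($o{\left(H,N \right)} = \frac{3 + 5}{H - 2} = \frac{8}{-2 + H}$)
$2 \cdot 3 o{\left(Z,-5 \right)} \left(-5\right) = 2 \cdot 3 \frac{8}{-2 - 4} \left(-5\right) = 6 \frac{8}{-6} \left(-5\right) = 6 \cdot 8 \left(- \frac{1}{6}\right) \left(-5\right) = 6 \left(- \frac{4}{3}\right) \left(-5\right) = \left(-8\right) \left(-5\right) = 40$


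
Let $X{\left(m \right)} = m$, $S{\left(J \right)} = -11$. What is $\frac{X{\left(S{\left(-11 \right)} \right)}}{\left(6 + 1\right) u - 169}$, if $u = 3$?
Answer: $\frac{11}{148} \approx 0.074324$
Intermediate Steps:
$\frac{X{\left(S{\left(-11 \right)} \right)}}{\left(6 + 1\right) u - 169} = - \frac{11}{\left(6 + 1\right) 3 - 169} = - \frac{11}{7 \cdot 3 - 169} = - \frac{11}{21 - 169} = - \frac{11}{-148} = \left(-11\right) \left(- \frac{1}{148}\right) = \frac{11}{148}$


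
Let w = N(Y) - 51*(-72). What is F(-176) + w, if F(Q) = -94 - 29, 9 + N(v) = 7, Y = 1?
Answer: 3547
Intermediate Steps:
N(v) = -2 (N(v) = -9 + 7 = -2)
F(Q) = -123
w = 3670 (w = -2 - 51*(-72) = -2 + 3672 = 3670)
F(-176) + w = -123 + 3670 = 3547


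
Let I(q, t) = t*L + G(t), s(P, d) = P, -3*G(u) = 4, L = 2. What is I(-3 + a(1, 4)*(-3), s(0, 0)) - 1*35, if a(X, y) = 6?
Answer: -109/3 ≈ -36.333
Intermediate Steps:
G(u) = -4/3 (G(u) = -⅓*4 = -4/3)
I(q, t) = -4/3 + 2*t (I(q, t) = t*2 - 4/3 = 2*t - 4/3 = -4/3 + 2*t)
I(-3 + a(1, 4)*(-3), s(0, 0)) - 1*35 = (-4/3 + 2*0) - 1*35 = (-4/3 + 0) - 35 = -4/3 - 35 = -109/3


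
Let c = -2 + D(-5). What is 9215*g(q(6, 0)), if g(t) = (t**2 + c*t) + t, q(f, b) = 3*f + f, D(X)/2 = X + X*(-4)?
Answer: 11721480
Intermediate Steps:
D(X) = -6*X (D(X) = 2*(X + X*(-4)) = 2*(X - 4*X) = 2*(-3*X) = -6*X)
c = 28 (c = -2 - 6*(-5) = -2 + 30 = 28)
q(f, b) = 4*f
g(t) = t**2 + 29*t (g(t) = (t**2 + 28*t) + t = t**2 + 29*t)
9215*g(q(6, 0)) = 9215*((4*6)*(29 + 4*6)) = 9215*(24*(29 + 24)) = 9215*(24*53) = 9215*1272 = 11721480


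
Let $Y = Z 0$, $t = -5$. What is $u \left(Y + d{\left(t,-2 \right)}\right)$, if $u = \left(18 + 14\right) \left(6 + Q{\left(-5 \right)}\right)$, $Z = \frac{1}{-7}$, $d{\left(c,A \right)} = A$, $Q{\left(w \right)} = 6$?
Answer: $-768$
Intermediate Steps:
$Z = - \frac{1}{7} \approx -0.14286$
$Y = 0$ ($Y = \left(- \frac{1}{7}\right) 0 = 0$)
$u = 384$ ($u = \left(18 + 14\right) \left(6 + 6\right) = 32 \cdot 12 = 384$)
$u \left(Y + d{\left(t,-2 \right)}\right) = 384 \left(0 - 2\right) = 384 \left(-2\right) = -768$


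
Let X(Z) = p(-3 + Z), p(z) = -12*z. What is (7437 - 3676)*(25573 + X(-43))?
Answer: 98256125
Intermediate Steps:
X(Z) = 36 - 12*Z (X(Z) = -12*(-3 + Z) = 36 - 12*Z)
(7437 - 3676)*(25573 + X(-43)) = (7437 - 3676)*(25573 + (36 - 12*(-43))) = 3761*(25573 + (36 + 516)) = 3761*(25573 + 552) = 3761*26125 = 98256125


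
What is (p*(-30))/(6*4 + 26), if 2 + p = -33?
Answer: 21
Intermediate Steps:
p = -35 (p = -2 - 33 = -35)
(p*(-30))/(6*4 + 26) = (-35*(-30))/(6*4 + 26) = 1050/(24 + 26) = 1050/50 = 1050*(1/50) = 21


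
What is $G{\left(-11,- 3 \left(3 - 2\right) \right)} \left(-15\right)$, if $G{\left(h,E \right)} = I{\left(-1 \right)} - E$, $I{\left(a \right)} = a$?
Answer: $-30$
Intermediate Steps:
$G{\left(h,E \right)} = -1 - E$
$G{\left(-11,- 3 \left(3 - 2\right) \right)} \left(-15\right) = \left(-1 - - 3 \left(3 - 2\right)\right) \left(-15\right) = \left(-1 - \left(-3\right) 1\right) \left(-15\right) = \left(-1 - -3\right) \left(-15\right) = \left(-1 + 3\right) \left(-15\right) = 2 \left(-15\right) = -30$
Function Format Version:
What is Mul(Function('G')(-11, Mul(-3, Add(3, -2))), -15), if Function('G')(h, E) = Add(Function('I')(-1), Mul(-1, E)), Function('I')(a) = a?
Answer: -30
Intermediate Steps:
Function('G')(h, E) = Add(-1, Mul(-1, E))
Mul(Function('G')(-11, Mul(-3, Add(3, -2))), -15) = Mul(Add(-1, Mul(-1, Mul(-3, Add(3, -2)))), -15) = Mul(Add(-1, Mul(-1, Mul(-3, 1))), -15) = Mul(Add(-1, Mul(-1, -3)), -15) = Mul(Add(-1, 3), -15) = Mul(2, -15) = -30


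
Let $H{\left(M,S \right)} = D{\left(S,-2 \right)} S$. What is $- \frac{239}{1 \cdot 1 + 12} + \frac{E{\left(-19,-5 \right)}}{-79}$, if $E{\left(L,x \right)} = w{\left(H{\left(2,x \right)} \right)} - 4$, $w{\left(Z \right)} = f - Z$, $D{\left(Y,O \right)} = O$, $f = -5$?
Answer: $- \frac{18634}{1027} \approx -18.144$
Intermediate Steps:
$H{\left(M,S \right)} = - 2 S$
$w{\left(Z \right)} = -5 - Z$
$E{\left(L,x \right)} = -9 + 2 x$ ($E{\left(L,x \right)} = \left(-5 - - 2 x\right) - 4 = \left(-5 + 2 x\right) - 4 = -9 + 2 x$)
$- \frac{239}{1 \cdot 1 + 12} + \frac{E{\left(-19,-5 \right)}}{-79} = - \frac{239}{1 \cdot 1 + 12} + \frac{-9 + 2 \left(-5\right)}{-79} = - \frac{239}{1 + 12} + \left(-9 - 10\right) \left(- \frac{1}{79}\right) = - \frac{239}{13} - - \frac{19}{79} = \left(-239\right) \frac{1}{13} + \frac{19}{79} = - \frac{239}{13} + \frac{19}{79} = - \frac{18634}{1027}$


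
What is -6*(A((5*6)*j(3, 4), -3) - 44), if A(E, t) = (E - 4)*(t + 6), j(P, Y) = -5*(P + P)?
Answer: 16536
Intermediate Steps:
j(P, Y) = -10*P
A(E, t) = (-4 + E)*(6 + t)
-6*(A((5*6)*j(3, 4), -3) - 44) = -6*((-24 - 4*(-3) + 6*((5*6)*(-10*3)) + ((5*6)*(-10*3))*(-3)) - 44) = -6*((-24 + 12 + 6*(30*(-30)) + (30*(-30))*(-3)) - 44) = -6*((-24 + 12 + 6*(-900) - 900*(-3)) - 44) = -6*((-24 + 12 - 5400 + 2700) - 44) = -6*(-2712 - 44) = -6*(-2756) = -1*(-16536) = 16536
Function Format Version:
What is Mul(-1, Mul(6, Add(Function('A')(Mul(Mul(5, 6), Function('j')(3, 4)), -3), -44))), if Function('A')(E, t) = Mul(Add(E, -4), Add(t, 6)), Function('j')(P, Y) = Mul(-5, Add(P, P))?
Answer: 16536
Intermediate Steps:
Function('j')(P, Y) = Mul(-10, P) (Function('j')(P, Y) = Mul(-5, Mul(2, P)) = Mul(-10, P))
Function('A')(E, t) = Mul(Add(-4, E), Add(6, t))
Mul(-1, Mul(6, Add(Function('A')(Mul(Mul(5, 6), Function('j')(3, 4)), -3), -44))) = Mul(-1, Mul(6, Add(Add(-24, Mul(-4, -3), Mul(6, Mul(Mul(5, 6), Mul(-10, 3))), Mul(Mul(Mul(5, 6), Mul(-10, 3)), -3)), -44))) = Mul(-1, Mul(6, Add(Add(-24, 12, Mul(6, Mul(30, -30)), Mul(Mul(30, -30), -3)), -44))) = Mul(-1, Mul(6, Add(Add(-24, 12, Mul(6, -900), Mul(-900, -3)), -44))) = Mul(-1, Mul(6, Add(Add(-24, 12, -5400, 2700), -44))) = Mul(-1, Mul(6, Add(-2712, -44))) = Mul(-1, Mul(6, -2756)) = Mul(-1, -16536) = 16536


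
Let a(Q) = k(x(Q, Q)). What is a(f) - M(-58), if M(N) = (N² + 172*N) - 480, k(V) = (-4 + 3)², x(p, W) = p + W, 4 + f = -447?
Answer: 7093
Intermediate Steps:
f = -451 (f = -4 - 447 = -451)
x(p, W) = W + p
k(V) = 1 (k(V) = (-1)² = 1)
M(N) = -480 + N² + 172*N
a(Q) = 1
a(f) - M(-58) = 1 - (-480 + (-58)² + 172*(-58)) = 1 - (-480 + 3364 - 9976) = 1 - 1*(-7092) = 1 + 7092 = 7093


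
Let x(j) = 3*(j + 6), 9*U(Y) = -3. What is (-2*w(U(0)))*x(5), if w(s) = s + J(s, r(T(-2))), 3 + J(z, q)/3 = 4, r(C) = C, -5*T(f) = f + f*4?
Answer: -176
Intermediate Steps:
U(Y) = -⅓ (U(Y) = (⅑)*(-3) = -⅓)
T(f) = -f (T(f) = -(f + f*4)/5 = -(f + 4*f)/5 = -f)
J(z, q) = 3 (J(z, q) = -9 + 3*4 = -9 + 12 = 3)
x(j) = 18 + 3*j (x(j) = 3*(6 + j) = 18 + 3*j)
w(s) = 3 + s (w(s) = s + 3 = 3 + s)
(-2*w(U(0)))*x(5) = (-2*(3 - ⅓))*(18 + 3*5) = (-2*8/3)*(18 + 15) = -16/3*33 = -176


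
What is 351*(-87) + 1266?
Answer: -29271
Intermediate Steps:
351*(-87) + 1266 = -30537 + 1266 = -29271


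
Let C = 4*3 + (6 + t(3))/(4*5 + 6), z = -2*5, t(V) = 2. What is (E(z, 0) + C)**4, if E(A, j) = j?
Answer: 655360000/28561 ≈ 22946.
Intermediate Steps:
z = -10
C = 160/13 (C = 4*3 + (6 + 2)/(4*5 + 6) = 12 + 8/(20 + 6) = 12 + 8/26 = 12 + 8*(1/26) = 12 + 4/13 = 160/13 ≈ 12.308)
(E(z, 0) + C)**4 = (0 + 160/13)**4 = (160/13)**4 = 655360000/28561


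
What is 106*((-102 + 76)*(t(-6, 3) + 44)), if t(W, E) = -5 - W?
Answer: -124020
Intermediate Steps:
106*((-102 + 76)*(t(-6, 3) + 44)) = 106*((-102 + 76)*((-5 - 1*(-6)) + 44)) = 106*(-26*((-5 + 6) + 44)) = 106*(-26*(1 + 44)) = 106*(-26*45) = 106*(-1170) = -124020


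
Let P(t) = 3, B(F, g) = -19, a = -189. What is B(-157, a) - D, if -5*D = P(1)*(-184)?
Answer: -647/5 ≈ -129.40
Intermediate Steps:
D = 552/5 (D = -3*(-184)/5 = -1/5*(-552) = 552/5 ≈ 110.40)
B(-157, a) - D = -19 - 1*552/5 = -19 - 552/5 = -647/5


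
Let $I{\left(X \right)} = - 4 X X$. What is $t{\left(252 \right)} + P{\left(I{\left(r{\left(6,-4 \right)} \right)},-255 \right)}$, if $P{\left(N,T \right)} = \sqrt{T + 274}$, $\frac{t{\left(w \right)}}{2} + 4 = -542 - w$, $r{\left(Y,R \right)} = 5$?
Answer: $-1596 + \sqrt{19} \approx -1591.6$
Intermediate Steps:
$t{\left(w \right)} = -1092 - 2 w$ ($t{\left(w \right)} = -8 + 2 \left(-542 - w\right) = -8 - \left(1084 + 2 w\right) = -1092 - 2 w$)
$I{\left(X \right)} = - 4 X^{2}$
$P{\left(N,T \right)} = \sqrt{274 + T}$
$t{\left(252 \right)} + P{\left(I{\left(r{\left(6,-4 \right)} \right)},-255 \right)} = \left(-1092 - 504\right) + \sqrt{274 - 255} = \left(-1092 - 504\right) + \sqrt{19} = -1596 + \sqrt{19}$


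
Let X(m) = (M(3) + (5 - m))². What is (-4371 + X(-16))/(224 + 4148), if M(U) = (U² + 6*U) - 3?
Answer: -1173/2186 ≈ -0.53660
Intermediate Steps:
M(U) = -3 + U² + 6*U
X(m) = (29 - m)² (X(m) = ((-3 + 3² + 6*3) + (5 - m))² = ((-3 + 9 + 18) + (5 - m))² = (24 + (5 - m))² = (29 - m)²)
(-4371 + X(-16))/(224 + 4148) = (-4371 + (-29 - 16)²)/(224 + 4148) = (-4371 + (-45)²)/4372 = (-4371 + 2025)*(1/4372) = -2346*1/4372 = -1173/2186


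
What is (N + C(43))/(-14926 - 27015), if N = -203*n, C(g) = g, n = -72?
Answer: -14659/41941 ≈ -0.34951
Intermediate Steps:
N = 14616 (N = -203*(-72) = 14616)
(N + C(43))/(-14926 - 27015) = (14616 + 43)/(-14926 - 27015) = 14659/(-41941) = 14659*(-1/41941) = -14659/41941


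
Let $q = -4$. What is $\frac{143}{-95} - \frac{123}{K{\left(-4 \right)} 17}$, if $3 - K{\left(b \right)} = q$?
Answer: $- \frac{28702}{11305} \approx -2.5389$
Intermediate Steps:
$K{\left(b \right)} = 7$ ($K{\left(b \right)} = 3 - -4 = 3 + 4 = 7$)
$\frac{143}{-95} - \frac{123}{K{\left(-4 \right)} 17} = \frac{143}{-95} - \frac{123}{7 \cdot 17} = 143 \left(- \frac{1}{95}\right) - \frac{123}{119} = - \frac{143}{95} - \frac{123}{119} = - \frac{28702}{11305}$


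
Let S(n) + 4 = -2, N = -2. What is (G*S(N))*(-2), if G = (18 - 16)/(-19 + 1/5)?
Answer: -60/47 ≈ -1.2766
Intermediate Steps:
S(n) = -6 (S(n) = -4 - 2 = -6)
G = -5/47 (G = 2/(-19 + ⅕) = 2/(-94/5) = 2*(-5/94) = -5/47 ≈ -0.10638)
(G*S(N))*(-2) = -5/47*(-6)*(-2) = (30/47)*(-2) = -60/47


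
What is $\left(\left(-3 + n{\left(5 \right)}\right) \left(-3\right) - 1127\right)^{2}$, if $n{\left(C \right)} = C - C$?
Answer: $1249924$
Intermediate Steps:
$n{\left(C \right)} = 0$
$\left(\left(-3 + n{\left(5 \right)}\right) \left(-3\right) - 1127\right)^{2} = \left(\left(-3 + 0\right) \left(-3\right) - 1127\right)^{2} = \left(\left(-3\right) \left(-3\right) - 1127\right)^{2} = \left(9 - 1127\right)^{2} = \left(-1118\right)^{2} = 1249924$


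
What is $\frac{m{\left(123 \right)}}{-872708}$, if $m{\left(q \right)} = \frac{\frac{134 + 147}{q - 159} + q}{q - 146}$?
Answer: $\frac{4147}{722602224} \approx 5.739 \cdot 10^{-6}$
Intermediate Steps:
$m{\left(q \right)} = \frac{q + \frac{281}{-159 + q}}{-146 + q}$ ($m{\left(q \right)} = \frac{\frac{281}{-159 + q} + q}{-146 + q} = \frac{q + \frac{281}{-159 + q}}{-146 + q}$)
$\frac{m{\left(123 \right)}}{-872708} = \frac{\frac{1}{23214 + 123^{2} - 37515} \left(281 + 123^{2} - 19557\right)}{-872708} = \frac{281 + 15129 - 19557}{23214 + 15129 - 37515} \left(- \frac{1}{872708}\right) = \frac{1}{828} \left(-4147\right) \left(- \frac{1}{872708}\right) = \left(- \frac{4147}{828}\right) \left(- \frac{1}{872708}\right) = \frac{4147}{722602224}$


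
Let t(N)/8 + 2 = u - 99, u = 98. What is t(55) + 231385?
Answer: 231361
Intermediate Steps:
t(N) = -24 (t(N) = -16 + 8*(98 - 99) = -16 + 8*(-1) = -16 - 8 = -24)
t(55) + 231385 = -24 + 231385 = 231361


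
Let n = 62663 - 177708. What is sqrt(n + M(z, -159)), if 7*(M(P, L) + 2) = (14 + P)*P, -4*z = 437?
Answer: I*sqrt(89031369)/28 ≈ 336.99*I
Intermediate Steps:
z = -437/4 (z = -1/4*437 = -437/4 ≈ -109.25)
n = -115045
M(P, L) = -2 + P*(14 + P)/7 (M(P, L) = -2 + ((14 + P)*P)/7 = -2 + (P*(14 + P))/7 = -2 + P*(14 + P)/7)
sqrt(n + M(z, -159)) = sqrt(-115045 + (-2 + 2*(-437/4) + (-437/4)**2/7)) = sqrt(-115045 + (-2 - 437/2 + (1/7)*(190969/16))) = sqrt(-115045 + (-2 - 437/2 + 190969/112)) = sqrt(-115045 + 166273/112) = sqrt(-12718767/112) = I*sqrt(89031369)/28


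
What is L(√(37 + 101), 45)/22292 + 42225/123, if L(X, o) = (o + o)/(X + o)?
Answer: 98677516225/287444194 - 15*√138/7010834 ≈ 343.29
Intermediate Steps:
L(X, o) = 2*o/(X + o) (L(X, o) = (2*o)/(X + o) = 2*o/(X + o))
L(√(37 + 101), 45)/22292 + 42225/123 = (2*45/(√(37 + 101) + 45))/22292 + 42225/123 = (2*45/(√138 + 45))*(1/22292) + 42225*(1/123) = (2*45/(45 + √138))*(1/22292) + 14075/41 = (90/(45 + √138))*(1/22292) + 14075/41 = 45/(11146*(45 + √138)) + 14075/41 = 14075/41 + 45/(11146*(45 + √138))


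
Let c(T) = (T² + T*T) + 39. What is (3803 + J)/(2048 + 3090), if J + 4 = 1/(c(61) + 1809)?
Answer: 35292711/47732020 ≈ 0.73939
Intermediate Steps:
c(T) = 39 + 2*T² (c(T) = (T² + T²) + 39 = 2*T² + 39 = 39 + 2*T²)
J = -37159/9290 (J = -4 + 1/((39 + 2*61²) + 1809) = -4 + 1/((39 + 2*3721) + 1809) = -4 + 1/((39 + 7442) + 1809) = -4 + 1/(7481 + 1809) = -4 + 1/9290 = -37159/9290 ≈ -3.9999)
(3803 + J)/(2048 + 3090) = (3803 - 37159/9290)/(2048 + 3090) = (35292711/9290)/5138 = (35292711/9290)*(1/5138) = 35292711/47732020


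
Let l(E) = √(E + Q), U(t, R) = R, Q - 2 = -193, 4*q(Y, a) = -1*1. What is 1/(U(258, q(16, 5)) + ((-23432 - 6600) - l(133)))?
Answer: -480516/14430977569 + 16*I*√58/14430977569 ≈ -3.3298e-5 + 8.4438e-9*I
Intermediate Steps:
q(Y, a) = -¼ (q(Y, a) = (-1*1)/4 = (¼)*(-1) = -¼)
Q = -191 (Q = 2 - 193 = -191)
l(E) = √(-191 + E) (l(E) = √(E - 191) = √(-191 + E))
1/(U(258, q(16, 5)) + ((-23432 - 6600) - l(133))) = 1/(-¼ + ((-23432 - 6600) - √(-191 + 133))) = 1/(-¼ + (-30032 - √(-58))) = 1/(-¼ + (-30032 - I*√58)) = 1/(-120129/4 - I*√58)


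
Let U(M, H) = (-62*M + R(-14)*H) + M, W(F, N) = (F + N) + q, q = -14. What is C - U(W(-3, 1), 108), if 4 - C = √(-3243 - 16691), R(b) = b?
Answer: 540 - I*√19934 ≈ 540.0 - 141.19*I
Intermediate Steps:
W(F, N) = -14 + F + N (W(F, N) = (F + N) - 14 = -14 + F + N)
U(M, H) = -61*M - 14*H (U(M, H) = (-62*M - 14*H) + M = -61*M - 14*H)
C = 4 - I*√19934 (C = 4 - √(-3243 - 16691) = 4 - √(-19934) = 4 - I*√19934 ≈ 4.0 - 141.19*I)
C - U(W(-3, 1), 108) = (4 - I*√19934) - (-61*(-14 - 3 + 1) - 14*108) = (4 - I*√19934) - (-61*(-16) - 1512) = (4 - I*√19934) - (976 - 1512) = (4 - I*√19934) - 1*(-536) = (4 - I*√19934) + 536 = 540 - I*√19934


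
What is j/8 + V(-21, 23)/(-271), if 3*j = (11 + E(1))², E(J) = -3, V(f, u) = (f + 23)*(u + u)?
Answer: 1892/813 ≈ 2.3272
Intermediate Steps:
V(f, u) = 2*u*(23 + f) (V(f, u) = (23 + f)*(2*u) = 2*u*(23 + f))
j = 64/3 (j = (11 - 3)²/3 = (⅓)*8² = (⅓)*64 = 64/3 ≈ 21.333)
j/8 + V(-21, 23)/(-271) = (64/3)/8 + (2*23*(23 - 21))/(-271) = (64/3)*(⅛) + (2*23*2)*(-1/271) = 8/3 + 92*(-1/271) = 8/3 - 92/271 = 1892/813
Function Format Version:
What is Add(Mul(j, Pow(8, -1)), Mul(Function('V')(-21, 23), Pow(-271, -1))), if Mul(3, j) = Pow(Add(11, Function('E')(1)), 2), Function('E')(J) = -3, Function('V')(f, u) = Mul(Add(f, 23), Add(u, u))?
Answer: Rational(1892, 813) ≈ 2.3272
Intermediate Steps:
Function('V')(f, u) = Mul(2, u, Add(23, f)) (Function('V')(f, u) = Mul(Add(23, f), Mul(2, u)) = Mul(2, u, Add(23, f)))
j = Rational(64, 3) (j = Mul(Rational(1, 3), Pow(Add(11, -3), 2)) = Mul(Rational(1, 3), Pow(8, 2)) = Mul(Rational(1, 3), 64) = Rational(64, 3) ≈ 21.333)
Add(Mul(j, Pow(8, -1)), Mul(Function('V')(-21, 23), Pow(-271, -1))) = Add(Mul(Rational(64, 3), Pow(8, -1)), Mul(Mul(2, 23, Add(23, -21)), Pow(-271, -1))) = Add(Mul(Rational(64, 3), Rational(1, 8)), Mul(Mul(2, 23, 2), Rational(-1, 271))) = Add(Rational(8, 3), Mul(92, Rational(-1, 271))) = Add(Rational(8, 3), Rational(-92, 271)) = Rational(1892, 813)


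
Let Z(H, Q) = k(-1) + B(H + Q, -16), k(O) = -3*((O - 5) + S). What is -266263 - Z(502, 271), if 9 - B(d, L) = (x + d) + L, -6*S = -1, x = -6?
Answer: -531077/2 ≈ -2.6554e+5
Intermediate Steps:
S = 1/6 (S = -1/6*(-1) = 1/6 ≈ 0.16667)
B(d, L) = 15 - L - d (B(d, L) = 9 - ((-6 + d) + L) = 9 - (-6 + L + d) = 9 + (6 - L - d) = 15 - L - d)
k(O) = 29/2 - 3*O (k(O) = -3*((O - 5) + 1/6) = -3*((-5 + O) + 1/6) = -3*(-29/6 + O) = 29/2 - 3*O)
Z(H, Q) = 97/2 - H - Q (Z(H, Q) = (29/2 - 3*(-1)) + (15 - 1*(-16) - (H + Q)) = (29/2 + 3) + (15 + 16 + (-H - Q)) = 35/2 + (31 - H - Q) = 97/2 - H - Q)
-266263 - Z(502, 271) = -266263 - (97/2 - 1*502 - 1*271) = -266263 - (97/2 - 502 - 271) = -266263 - 1*(-1449/2) = -266263 + 1449/2 = -531077/2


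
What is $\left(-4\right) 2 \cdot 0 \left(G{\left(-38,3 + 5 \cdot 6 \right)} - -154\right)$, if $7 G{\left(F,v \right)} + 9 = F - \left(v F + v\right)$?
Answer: $0$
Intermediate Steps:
$G{\left(F,v \right)} = - \frac{9}{7} - \frac{v}{7} + \frac{F}{7} - \frac{F v}{7}$ ($G{\left(F,v \right)} = - \frac{9}{7} + \frac{F - \left(v F + v\right)}{7} = - \frac{9}{7} + \frac{F - \left(F v + v\right)}{7} = - \frac{9}{7} + \frac{F - \left(v + F v\right)}{7} = - \frac{9}{7} + \frac{F - v - F v}{7} = - \frac{9}{7} - \left(- \frac{F}{7} + \frac{v}{7} + \frac{F v}{7}\right) = - \frac{9}{7} - \frac{v}{7} + \frac{F}{7} - \frac{F v}{7}$)
$\left(-4\right) 2 \cdot 0 \left(G{\left(-38,3 + 5 \cdot 6 \right)} - -154\right) = \left(-4\right) 2 \cdot 0 \left(\left(- \frac{9}{7} - \frac{3 + 5 \cdot 6}{7} + \frac{1}{7} \left(-38\right) - - \frac{38 \left(3 + 5 \cdot 6\right)}{7}\right) - -154\right) = \left(-8\right) 0 \left(\left(- \frac{9}{7} - \frac{3 + 30}{7} - \frac{38}{7} - - \frac{38 \left(3 + 30\right)}{7}\right) + 154\right) = 0 \left(\left(- \frac{9}{7} - \frac{33}{7} - \frac{38}{7} - \left(- \frac{38}{7}\right) 33\right) + 154\right) = 0 \left(\left(- \frac{9}{7} - \frac{33}{7} - \frac{38}{7} + \frac{1254}{7}\right) + 154\right) = 0 \left(\frac{1174}{7} + 154\right) = 0 \cdot \frac{2252}{7} = 0$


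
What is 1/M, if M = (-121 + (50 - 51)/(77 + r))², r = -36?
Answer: 1681/24621444 ≈ 6.8274e-5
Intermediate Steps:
M = 24621444/1681 (M = (-121 + (50 - 51)/(77 - 36))² = (-121 - 1/41)² = (-4962/41)² = 24621444/1681 ≈ 14647.)
1/M = 1/(24621444/1681) = 1681/24621444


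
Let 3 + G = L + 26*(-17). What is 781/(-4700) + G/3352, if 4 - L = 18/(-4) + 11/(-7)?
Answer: -16317267/55140400 ≈ -0.29592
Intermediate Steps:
L = 141/14 (L = 4 - (18/(-4) + 11/(-7)) = 4 - (18*(-¼) + 11*(-⅐)) = 4 - (-9/2 - 11/7) = 4 - 1*(-85/14) = 4 + 85/14 = 141/14 ≈ 10.071)
G = -6089/14 (G = -3 + (141/14 + 26*(-17)) = -3 + (141/14 - 442) = -3 - 6047/14 = -6089/14 ≈ -434.93)
781/(-4700) + G/3352 = 781/(-4700) - 6089/14/3352 = 781*(-1/4700) - 6089/14*1/3352 = -781/4700 - 6089/46928 = -16317267/55140400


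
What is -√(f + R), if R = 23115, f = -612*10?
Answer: -√16995 ≈ -130.36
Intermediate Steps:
f = -6120
-√(f + R) = -√(-6120 + 23115) = -√16995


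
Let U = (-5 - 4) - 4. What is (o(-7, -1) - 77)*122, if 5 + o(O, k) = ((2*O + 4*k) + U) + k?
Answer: -13908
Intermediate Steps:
U = -13 (U = -9 - 4 = -13)
o(O, k) = -18 + 2*O + 5*k (o(O, k) = -5 + (((2*O + 4*k) - 13) + k) = -5 + ((-13 + 2*O + 4*k) + k) = -5 + (-13 + 2*O + 5*k) = -18 + 2*O + 5*k)
(o(-7, -1) - 77)*122 = ((-18 + 2*(-7) + 5*(-1)) - 77)*122 = ((-18 - 14 - 5) - 77)*122 = (-37 - 77)*122 = -114*122 = -13908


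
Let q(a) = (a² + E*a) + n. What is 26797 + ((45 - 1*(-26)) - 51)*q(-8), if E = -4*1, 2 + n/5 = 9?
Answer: 29417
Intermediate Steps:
n = 35 (n = -10 + 5*9 = -10 + 45 = 35)
E = -4
q(a) = 35 + a² - 4*a (q(a) = (a² - 4*a) + 35 = 35 + a² - 4*a)
26797 + ((45 - 1*(-26)) - 51)*q(-8) = 26797 + ((45 - 1*(-26)) - 51)*(35 + (-8)² - 4*(-8)) = 26797 + ((45 + 26) - 51)*(35 + 64 + 32) = 26797 + (71 - 51)*131 = 26797 + 20*131 = 26797 + 2620 = 29417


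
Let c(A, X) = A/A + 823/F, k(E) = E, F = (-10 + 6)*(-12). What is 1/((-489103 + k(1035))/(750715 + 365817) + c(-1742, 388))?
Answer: 13398384/237268027 ≈ 0.056469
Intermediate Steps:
F = 48 (F = -4*(-12) = 48)
c(A, X) = 871/48 (c(A, X) = A/A + 823/48 = 1 + 823*(1/48) = 1 + 823/48 = 871/48)
1/((-489103 + k(1035))/(750715 + 365817) + c(-1742, 388)) = 1/((-489103 + 1035)/(750715 + 365817) + 871/48) = 1/(-488068/1116532 + 871/48) = 1/(-488068*1/1116532 + 871/48) = 1/(-122017/279133 + 871/48) = 1/(237268027/13398384) = 13398384/237268027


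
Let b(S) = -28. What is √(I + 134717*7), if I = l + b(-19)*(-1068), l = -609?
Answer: √972314 ≈ 986.06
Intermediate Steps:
I = 29295 (I = -609 - 28*(-1068) = -609 + 29904 = 29295)
√(I + 134717*7) = √(29295 + 134717*7) = √(29295 + 943019) = √972314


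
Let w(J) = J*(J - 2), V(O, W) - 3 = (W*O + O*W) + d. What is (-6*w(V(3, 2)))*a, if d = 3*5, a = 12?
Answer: -60480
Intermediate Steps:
d = 15
V(O, W) = 18 + 2*O*W (V(O, W) = 3 + ((W*O + O*W) + 15) = 3 + ((O*W + O*W) + 15) = 3 + (2*O*W + 15) = 3 + (15 + 2*O*W) = 18 + 2*O*W)
w(J) = J*(-2 + J)
(-6*w(V(3, 2)))*a = -6*(18 + 2*3*2)*(-2 + (18 + 2*3*2))*12 = -6*(18 + 12)*(-2 + (18 + 12))*12 = -180*(-2 + 30)*12 = -180*28*12 = -6*840*12 = -5040*12 = -60480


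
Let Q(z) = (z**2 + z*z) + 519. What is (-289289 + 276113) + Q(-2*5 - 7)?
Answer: -12079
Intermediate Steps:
Q(z) = 519 + 2*z**2 (Q(z) = (z**2 + z**2) + 519 = 2*z**2 + 519 = 519 + 2*z**2)
(-289289 + 276113) + Q(-2*5 - 7) = (-289289 + 276113) + (519 + 2*(-2*5 - 7)**2) = -13176 + (519 + 2*(-10 - 7)**2) = -13176 + (519 + 2*(-17)**2) = -13176 + (519 + 2*289) = -13176 + (519 + 578) = -13176 + 1097 = -12079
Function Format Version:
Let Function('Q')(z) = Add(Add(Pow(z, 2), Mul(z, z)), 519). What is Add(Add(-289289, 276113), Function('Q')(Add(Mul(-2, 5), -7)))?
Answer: -12079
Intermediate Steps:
Function('Q')(z) = Add(519, Mul(2, Pow(z, 2))) (Function('Q')(z) = Add(Add(Pow(z, 2), Pow(z, 2)), 519) = Add(Mul(2, Pow(z, 2)), 519) = Add(519, Mul(2, Pow(z, 2))))
Add(Add(-289289, 276113), Function('Q')(Add(Mul(-2, 5), -7))) = Add(Add(-289289, 276113), Add(519, Mul(2, Pow(Add(Mul(-2, 5), -7), 2)))) = Add(-13176, Add(519, Mul(2, Pow(Add(-10, -7), 2)))) = Add(-13176, Add(519, Mul(2, Pow(-17, 2)))) = Add(-13176, Add(519, Mul(2, 289))) = Add(-13176, Add(519, 578)) = Add(-13176, 1097) = -12079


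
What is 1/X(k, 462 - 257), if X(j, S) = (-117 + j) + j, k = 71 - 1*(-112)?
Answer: 1/249 ≈ 0.0040161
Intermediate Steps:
k = 183 (k = 71 + 112 = 183)
X(j, S) = -117 + 2*j
1/X(k, 462 - 257) = 1/(-117 + 2*183) = 1/(-117 + 366) = 1/249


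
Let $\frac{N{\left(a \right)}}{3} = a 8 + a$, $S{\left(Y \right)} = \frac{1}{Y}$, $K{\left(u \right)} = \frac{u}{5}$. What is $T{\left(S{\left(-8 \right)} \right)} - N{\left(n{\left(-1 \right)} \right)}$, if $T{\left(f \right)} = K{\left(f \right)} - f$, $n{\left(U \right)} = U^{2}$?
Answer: $- \frac{269}{10} \approx -26.9$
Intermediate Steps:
$K{\left(u \right)} = \frac{u}{5}$ ($K{\left(u \right)} = u \frac{1}{5} = \frac{u}{5}$)
$N{\left(a \right)} = 27 a$ ($N{\left(a \right)} = 3 \left(a 8 + a\right) = 3 \left(8 a + a\right) = 3 \cdot 9 a = 27 a$)
$T{\left(f \right)} = - \frac{4 f}{5}$ ($T{\left(f \right)} = \frac{f}{5} - f = - \frac{4 f}{5}$)
$T{\left(S{\left(-8 \right)} \right)} - N{\left(n{\left(-1 \right)} \right)} = - \frac{4}{5 \left(-8\right)} - 27 \left(-1\right)^{2} = \left(- \frac{4}{5}\right) \left(- \frac{1}{8}\right) - 27 \cdot 1 = \frac{1}{10} - 27 = - \frac{269}{10}$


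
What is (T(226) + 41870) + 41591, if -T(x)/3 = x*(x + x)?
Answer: -222995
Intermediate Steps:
T(x) = -6*x² (T(x) = -3*x*(x + x) = -3*x*2*x = -6*x²)
(T(226) + 41870) + 41591 = (-6*226² + 41870) + 41591 = (-6*51076 + 41870) + 41591 = (-306456 + 41870) + 41591 = -264586 + 41591 = -222995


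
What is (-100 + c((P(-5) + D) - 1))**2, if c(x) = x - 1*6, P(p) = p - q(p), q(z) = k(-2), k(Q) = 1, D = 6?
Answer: 11449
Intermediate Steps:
q(z) = 1
P(p) = -1 + p (P(p) = p - 1*1 = p - 1 = -1 + p)
c(x) = -6 + x (c(x) = x - 6 = -6 + x)
(-100 + c((P(-5) + D) - 1))**2 = (-100 + (-6 + (((-1 - 5) + 6) - 1)))**2 = (-100 + (-6 + ((-6 + 6) - 1)))**2 = (-100 + (-6 + (0 - 1)))**2 = (-100 + (-6 - 1))**2 = (-100 - 7)**2 = (-107)**2 = 11449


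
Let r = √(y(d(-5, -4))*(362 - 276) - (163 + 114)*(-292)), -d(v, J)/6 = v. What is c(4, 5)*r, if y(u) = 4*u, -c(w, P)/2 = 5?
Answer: -3020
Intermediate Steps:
c(w, P) = -10 (c(w, P) = -2*5 = -10)
d(v, J) = -6*v
r = 302 (r = √((4*(-6*(-5)))*(362 - 276) - (163 + 114)*(-292)) = √((4*30)*86 - 277*(-292)) = √(120*86 - 1*(-80884)) = √(10320 + 80884) = √91204 = 302)
c(4, 5)*r = -10*302 = -3020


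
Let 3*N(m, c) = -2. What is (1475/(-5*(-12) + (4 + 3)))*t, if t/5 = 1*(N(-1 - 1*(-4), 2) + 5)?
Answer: 95875/201 ≈ 476.99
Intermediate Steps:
N(m, c) = -⅔ (N(m, c) = (⅓)*(-2) = -⅔)
t = 65/3 (t = 5*(1*(-⅔ + 5)) = 5*(1*(13/3)) = 5*(13/3) = 65/3 ≈ 21.667)
(1475/(-5*(-12) + (4 + 3)))*t = (1475/(-5*(-12) + (4 + 3)))*(65/3) = (1475/(60 + 7))*(65/3) = (1475/67)*(65/3) = 95875/201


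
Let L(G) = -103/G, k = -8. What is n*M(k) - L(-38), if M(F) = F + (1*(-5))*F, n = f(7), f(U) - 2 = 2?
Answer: 4761/38 ≈ 125.29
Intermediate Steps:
f(U) = 4 (f(U) = 2 + 2 = 4)
n = 4
M(F) = -4*F (M(F) = F - 5*F = -4*F)
n*M(k) - L(-38) = 4*(-4*(-8)) - (-103)/(-38) = 4*32 - (-103)*(-1)/38 = 128 - 1*103/38 = 128 - 103/38 = 4761/38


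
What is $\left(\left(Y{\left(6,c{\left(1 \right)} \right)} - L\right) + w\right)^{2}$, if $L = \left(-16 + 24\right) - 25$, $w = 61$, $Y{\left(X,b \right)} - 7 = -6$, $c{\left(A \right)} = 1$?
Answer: $6241$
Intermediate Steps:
$Y{\left(X,b \right)} = 1$ ($Y{\left(X,b \right)} = 7 - 6 = 1$)
$L = -17$ ($L = 8 - 25 = -17$)
$\left(\left(Y{\left(6,c{\left(1 \right)} \right)} - L\right) + w\right)^{2} = \left(\left(1 - -17\right) + 61\right)^{2} = \left(\left(1 + 17\right) + 61\right)^{2} = \left(18 + 61\right)^{2} = 79^{2} = 6241$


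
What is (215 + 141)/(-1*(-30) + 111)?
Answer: 356/141 ≈ 2.5248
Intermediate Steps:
(215 + 141)/(-1*(-30) + 111) = 356/(30 + 111) = 356/141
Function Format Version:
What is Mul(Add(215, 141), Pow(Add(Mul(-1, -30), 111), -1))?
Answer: Rational(356, 141) ≈ 2.5248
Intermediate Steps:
Mul(Add(215, 141), Pow(Add(Mul(-1, -30), 111), -1)) = Mul(356, Pow(Add(30, 111), -1)) = Mul(356, Pow(141, -1)) = Mul(356, Rational(1, 141)) = Rational(356, 141)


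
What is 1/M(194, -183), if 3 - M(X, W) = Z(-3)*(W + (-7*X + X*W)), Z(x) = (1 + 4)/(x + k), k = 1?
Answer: -2/185209 ≈ -1.0799e-5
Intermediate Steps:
Z(x) = 5/(1 + x) (Z(x) = (1 + 4)/(x + 1) = 5/(1 + x))
M(X, W) = 3 - 35*X/2 + 5*W/2 + 5*W*X/2 (M(X, W) = 3 - 5/(1 - 3)*(W + (-7*X + X*W)) = 3 - 5/(-2)*(W + (-7*X + W*X)) = 3 - 5*(-½)*(W - 7*X + W*X) = 3 - (-5)*(W - 7*X + W*X)/2 = 3 - (-5*W/2 + 35*X/2 - 5*W*X/2) = 3 + (-35*X/2 + 5*W/2 + 5*W*X/2) = 3 - 35*X/2 + 5*W/2 + 5*W*X/2)
1/M(194, -183) = 1/(3 - 35/2*194 + (5/2)*(-183) + (5/2)*(-183)*194) = 1/(3 - 3395 - 915/2 - 88755) = 1/(-185209/2) = -2/185209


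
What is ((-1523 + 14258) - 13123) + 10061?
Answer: 9673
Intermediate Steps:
((-1523 + 14258) - 13123) + 10061 = (12735 - 13123) + 10061 = -388 + 10061 = 9673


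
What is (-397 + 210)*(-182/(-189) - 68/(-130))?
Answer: -487696/1755 ≈ -277.89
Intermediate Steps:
(-397 + 210)*(-182/(-189) - 68/(-130)) = -187*(-182*(-1/189) - 68*(-1/130)) = -187*(26/27 + 34/65) = -187*2608/1755 = -487696/1755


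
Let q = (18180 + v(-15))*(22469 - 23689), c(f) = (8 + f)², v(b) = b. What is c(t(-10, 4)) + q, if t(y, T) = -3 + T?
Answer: -22161219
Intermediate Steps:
q = -22161300 (q = (18180 - 15)*(22469 - 23689) = 18165*(-1220) = -22161300)
c(t(-10, 4)) + q = (8 + (-3 + 4))² - 22161300 = (8 + 1)² - 22161300 = 9² - 22161300 = 81 - 22161300 = -22161219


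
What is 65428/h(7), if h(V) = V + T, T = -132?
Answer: -65428/125 ≈ -523.42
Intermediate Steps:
h(V) = -132 + V (h(V) = V - 132 = -132 + V)
65428/h(7) = 65428/(-132 + 7) = 65428/(-125) = 65428*(-1/125) = -65428/125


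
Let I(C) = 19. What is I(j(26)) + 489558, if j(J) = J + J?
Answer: 489577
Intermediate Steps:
j(J) = 2*J
I(j(26)) + 489558 = 19 + 489558 = 489577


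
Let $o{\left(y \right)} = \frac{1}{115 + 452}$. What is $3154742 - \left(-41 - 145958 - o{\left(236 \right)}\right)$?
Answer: $\frac{1871520148}{567} \approx 3.3007 \cdot 10^{6}$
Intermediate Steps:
$o{\left(y \right)} = \frac{1}{567}$
$3154742 - \left(-41 - 145958 - o{\left(236 \right)}\right) = 3154742 + \left(\frac{1}{567} - \left(-41 - 145958\right)\right) = 3154742 + \left(\frac{1}{567} - -145999\right) = 3154742 + \left(\frac{1}{567} + 145999\right) = 3154742 + \frac{82781434}{567} = \frac{1871520148}{567}$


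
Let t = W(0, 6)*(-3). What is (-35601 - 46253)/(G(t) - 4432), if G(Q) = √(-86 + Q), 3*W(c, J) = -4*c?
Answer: 181388464/9821355 + 40927*I*√86/9821355 ≈ 18.469 + 0.038644*I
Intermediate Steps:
W(c, J) = -4*c/3 (W(c, J) = (-4*c)/3 = -4*c/3)
t = 0 (t = -4/3*0*(-3) = 0*(-3) = 0)
(-35601 - 46253)/(G(t) - 4432) = (-35601 - 46253)/(√(-86 + 0) - 4432) = -81854/(√(-86) - 4432) = -81854/(I*√86 - 4432) = -81854/(-4432 + I*√86)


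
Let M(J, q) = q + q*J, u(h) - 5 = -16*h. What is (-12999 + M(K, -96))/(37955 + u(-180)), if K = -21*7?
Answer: 1017/40840 ≈ 0.024902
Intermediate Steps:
u(h) = 5 - 16*h
K = -147
M(J, q) = q + J*q
(-12999 + M(K, -96))/(37955 + u(-180)) = (-12999 - 96*(1 - 147))/(37955 + (5 - 16*(-180))) = (-12999 - 96*(-146))/(37955 + (5 + 2880)) = (-12999 + 14016)/(37955 + 2885) = 1017/40840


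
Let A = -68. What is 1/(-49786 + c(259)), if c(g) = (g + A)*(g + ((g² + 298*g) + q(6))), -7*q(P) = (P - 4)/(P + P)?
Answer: 42/1157264281 ≈ 3.6292e-8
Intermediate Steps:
q(P) = -(-4 + P)/(14*P) (q(P) = -(P - 4)/(7*(P + P)) = -(-4 + P)/(7*(2*P)) = -(-4 + P)*1/(2*P)/7 = -(-4 + P)/(14*P))
c(g) = (-68 + g)*(-1/42 + g² + 299*g) (c(g) = (g - 68)*(g + ((g² + 298*g) + (1/14)*(4 - 1*6)/6)) = (-68 + g)*(g + ((g² + 298*g) + (1/14)*(⅙)*(4 - 6))) = (-68 + g)*(g + ((g² + 298*g) + (1/14)*(⅙)*(-2))) = (-68 + g)*(g + ((g² + 298*g) - 1/42)) = (-68 + g)*(g + (-1/42 + g² + 298*g)) = (-68 + g)*(-1/42 + g² + 299*g))
1/(-49786 + c(259)) = 1/(-49786 + (34/21 + 259³ + 231*259² - 853945/42*259)) = 1/(-49786 + (34/21 + 17373979 + 231*67081 - 31595965/6)) = 1/(-49786 + (34/21 + 17373979 + 15495711 - 31595965/6)) = 1/(-49786 + 1159355293/42) = 1/(1157264281/42) = 42/1157264281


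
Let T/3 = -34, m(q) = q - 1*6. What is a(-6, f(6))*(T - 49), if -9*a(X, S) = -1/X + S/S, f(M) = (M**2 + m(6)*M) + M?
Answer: 1057/54 ≈ 19.574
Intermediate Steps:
m(q) = -6 + q (m(q) = q - 6 = -6 + q)
f(M) = M + M**2 (f(M) = (M**2 + (-6 + 6)*M) + M = (M**2 + 0*M) + M = (M**2 + 0) + M = M**2 + M = M + M**2)
a(X, S) = -1/9 + 1/(9*X) (a(X, S) = -(-1/X + S/S)/9 = -(-1/X + 1)/9 = -(1 - 1/X)/9 = -1/9 + 1/(9*X))
T = -102 (T = 3*(-34) = -102)
a(-6, f(6))*(T - 49) = ((1/9)*(1 - 1*(-6))/(-6))*(-102 - 49) = ((1/9)*(-1/6)*(1 + 6))*(-151) = ((1/9)*(-1/6)*7)*(-151) = -7/54*(-151) = 1057/54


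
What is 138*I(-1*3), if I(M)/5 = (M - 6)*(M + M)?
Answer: 37260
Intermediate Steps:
I(M) = 10*M*(-6 + M) (I(M) = 5*((M - 6)*(M + M)) = 5*((-6 + M)*(2*M)) = 5*(2*M*(-6 + M)) = 10*M*(-6 + M))
138*I(-1*3) = 138*(10*(-1*3)*(-6 - 1*3)) = 138*(10*(-3)*(-6 - 3)) = 138*(10*(-3)*(-9)) = 138*270 = 37260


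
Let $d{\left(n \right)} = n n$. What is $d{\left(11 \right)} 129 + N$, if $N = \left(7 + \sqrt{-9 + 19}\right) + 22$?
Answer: $15638 + \sqrt{10} \approx 15641.0$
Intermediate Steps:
$d{\left(n \right)} = n^{2}$
$N = 29 + \sqrt{10}$ ($N = \left(7 + \sqrt{10}\right) + 22 = 29 + \sqrt{10} \approx 32.162$)
$d{\left(11 \right)} 129 + N = 11^{2} \cdot 129 + \left(29 + \sqrt{10}\right) = 121 \cdot 129 + \left(29 + \sqrt{10}\right) = 15609 + \left(29 + \sqrt{10}\right) = 15638 + \sqrt{10}$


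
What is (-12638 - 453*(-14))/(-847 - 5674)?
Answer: 6296/6521 ≈ 0.96550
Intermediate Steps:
(-12638 - 453*(-14))/(-847 - 5674) = (-12638 + 6342)/(-6521) = -6296*(-1/6521) = 6296/6521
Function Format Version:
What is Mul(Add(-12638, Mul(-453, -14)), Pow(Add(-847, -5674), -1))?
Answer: Rational(6296, 6521) ≈ 0.96550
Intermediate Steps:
Mul(Add(-12638, Mul(-453, -14)), Pow(Add(-847, -5674), -1)) = Mul(Add(-12638, 6342), Pow(-6521, -1)) = Mul(-6296, Rational(-1, 6521)) = Rational(6296, 6521)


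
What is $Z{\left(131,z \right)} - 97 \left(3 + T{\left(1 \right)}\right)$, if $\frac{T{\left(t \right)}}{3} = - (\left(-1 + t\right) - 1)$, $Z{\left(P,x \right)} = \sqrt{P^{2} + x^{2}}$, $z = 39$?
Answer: $-582 + \sqrt{18682} \approx -445.32$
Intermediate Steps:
$T{\left(t \right)} = 6 - 3 t$ ($T{\left(t \right)} = 3 \left(- (\left(-1 + t\right) - 1)\right) = 3 \left(- (-2 + t)\right) = 3 \left(2 - t\right) = 6 - 3 t$)
$Z{\left(131,z \right)} - 97 \left(3 + T{\left(1 \right)}\right) = \sqrt{131^{2} + 39^{2}} - 97 \left(3 + \left(6 - 3\right)\right) = \sqrt{17161 + 1521} - 97 \left(3 + \left(6 - 3\right)\right) = \sqrt{18682} - 97 \left(3 + 3\right) = \sqrt{18682} - 582 = -582 + \sqrt{18682}$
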